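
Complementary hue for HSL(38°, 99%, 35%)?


Complement = opposite side of color wheel = hue + 180°
H' = (38 + 180) mod 360 = 218°
S and L unchanged.
= HSL(218°, 99%, 35%)


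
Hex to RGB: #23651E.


23 → 35 (R)
65 → 101 (G)
1E → 30 (B)
= RGB(35, 101, 30)


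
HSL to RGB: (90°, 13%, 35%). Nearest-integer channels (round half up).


H=90°, S=0.13, L=0.35
C = (1-|2L-1|)×S = (1-|-0.30|)×0.13 = 0.091
H' = H/60 = 90/60 ≈ 1.5000; X = C×(1-|H' mod 2 - 1|) = 0.0455
m = L - C/2 = 0.35 - 0.0455 = 0.3045
Sector ⌊H'⌋ = 1 → (R',G',B') = (0.0455, 0.091, 0.0)
RGB = ((R'+m)×255, (G'+m)×255, (B'+m)×255) = (89.25, 100.8525, 77.6475)
Round half up → RGB(89, 101, 78)


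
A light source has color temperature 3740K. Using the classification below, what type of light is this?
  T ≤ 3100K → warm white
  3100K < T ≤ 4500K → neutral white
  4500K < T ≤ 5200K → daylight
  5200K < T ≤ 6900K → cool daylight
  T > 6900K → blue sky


Temperature: 3740K
3100K < 3740K ≤ 4500K → neutral white
Classification: neutral white


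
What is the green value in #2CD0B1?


Color: #2CD0B1
R = 2C = 44
G = D0 = 208
B = B1 = 177
Green = 208


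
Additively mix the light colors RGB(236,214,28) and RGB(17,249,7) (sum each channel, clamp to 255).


Additive: each channel = min(255, C₁+C₂)
R: 236+17 = 253 → 253
G: 214+249 = 463 → 255
B: 28+7 = 35 → 35
= RGB(253, 255, 35)


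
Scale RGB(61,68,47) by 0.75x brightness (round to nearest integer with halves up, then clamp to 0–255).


Multiply each channel by 0.75, round half up, clamp to [0, 255]
R: 61×0.75 = 45.75 → round → 46
G: 68×0.75 = 51
B: 47×0.75 = 35.25 → round → 35
= RGB(46, 51, 35)


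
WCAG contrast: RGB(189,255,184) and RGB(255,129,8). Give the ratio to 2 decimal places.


Linearize each sRGB channel c=v/255: c/12.92 if c ≤ 0.04045 else ((c+0.055)/1.055)^2.4
L = 0.2126×R_lin + 0.7152×G_lin + 0.0722×B_lin
Color 1 (189,255,184):
  R=189: 189/255≈0.7412 > 0.04045 → ((0.7412+0.055)/1.055)^2.4 ≈ 0.50888
  G=255: 255/255≈1.0000 > 0.04045 → ((1.0000+0.055)/1.055)^2.4 ≈ 1.00000
  B=184: 184/255≈0.7216 > 0.04045 → ((0.7216+0.055)/1.055)^2.4 ≈ 0.47932
  L1 = 0.2126×0.50888 + 0.7152×1.00000 + 0.0722×0.47932 ≈ 0.85800
Color 2 (255,129,8):
  R=255: 255/255≈1.0000 > 0.04045 → ((1.0000+0.055)/1.055)^2.4 ≈ 1.00000
  G=129: 129/255≈0.5059 > 0.04045 → ((0.5059+0.055)/1.055)^2.4 ≈ 0.21953
  B=8: 8/255≈0.0314 ≤ 0.04045 → 0.0314/12.92 ≈ 0.00243
  L2 = 0.2126×1.00000 + 0.7152×0.21953 + 0.0722×0.00243 ≈ 0.36978
Lighter = 0.85800, Darker = 0.36978
Ratio = (L_lighter + 0.05) / (L_darker + 0.05)
Ratio = (0.85800 + 0.05) / (0.36978 + 0.05) = 0.90800 / 0.41978 ≈ 2.1630
Ratio ≈ 2.16:1


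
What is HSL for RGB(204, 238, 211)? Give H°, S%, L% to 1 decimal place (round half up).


Normalize: R'=204/255≈0.8000, G'=238/255≈0.9333, B'=211/255≈0.8275
Max=238/255, Min=204/255, Δ=Max-Min=34/255
L = (Max+Min)/2 = (238+204)/510 = 442/510 = 0.86666… → L = 86.7%
L > 0.5 → S = Δ/(2-Max-Min) = 34/(510-238-204) = 34/68 = 0.5 → S = 50.0%
(the 1/255 factors cancel in S and H, so raw channel differences can be used)
Max is G' → H = 60 × ((B-R)/Δ + 2) = 60 × ((211-204)/34 + 2)
  7/34 + 2 = 0.2058… + 2 = 2.2058…
  H = 60 × 2.2058… = 132.352…° → H = 132.4°
= HSL(132.4°, 50.0%, 86.7%)


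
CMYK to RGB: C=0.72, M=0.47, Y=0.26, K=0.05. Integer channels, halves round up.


R = 255 × (1-C) × (1-K) = 255 × 0.28 × 0.95 = 67.83 → 68
G = 255 × (1-M) × (1-K) = 255 × 0.53 × 0.95 = 128.3925 → 128
B = 255 × (1-Y) × (1-K) = 255 × 0.74 × 0.95 = 179.265 → 179
= RGB(68, 128, 179)


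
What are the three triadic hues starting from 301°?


Triadic: equally spaced at 120° intervals
H1 = 301°
H2 = (301 + 120) mod 360 = 61°
H3 = (301 + 240) mod 360 = 181°
Triadic = 301°, 61°, 181°


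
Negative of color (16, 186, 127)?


Invert: (255-R, 255-G, 255-B)
R: 255-16 = 239
G: 255-186 = 69
B: 255-127 = 128
= RGB(239, 69, 128)


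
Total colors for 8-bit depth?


Colors = 2^bits = 2^8
= 256 colors


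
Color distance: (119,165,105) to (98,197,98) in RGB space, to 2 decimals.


d = √[(R₁-R₂)² + (G₁-G₂)² + (B₁-B₂)²]
d = √[(119-98)² + (165-197)² + (105-98)²]
d = √[441 + 1024 + 49]
d = √1514
d ≈ 38.91


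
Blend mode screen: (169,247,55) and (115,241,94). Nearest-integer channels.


Screen: C = 255 - (255-A)×(255-B)/255, rounded to nearest integer
R: 255 - (255-169)×(255-115)/255 = 255 - 12040/255 ≈ 255 - 47.216 = 207.784 → 208
G: 255 - (255-247)×(255-241)/255 = 255 - 112/255 ≈ 255 - 0.439 = 254.561 → 255
B: 255 - (255-55)×(255-94)/255 = 255 - 32200/255 ≈ 255 - 126.275 = 128.725 → 129
= RGB(208, 255, 129)


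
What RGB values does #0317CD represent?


03 → 3 (R)
17 → 23 (G)
CD → 205 (B)
= RGB(3, 23, 205)


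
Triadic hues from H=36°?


Triadic: equally spaced at 120° intervals
H1 = 36°
H2 = (36 + 120) mod 360 = 156°
H3 = (36 + 240) mod 360 = 276°
Triadic = 36°, 156°, 276°


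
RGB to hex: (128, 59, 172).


R = 128 → 80 (hex)
G = 59 → 3B (hex)
B = 172 → AC (hex)
Hex = #803BAC


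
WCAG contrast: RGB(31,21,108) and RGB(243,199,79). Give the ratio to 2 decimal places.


Linearize each sRGB channel c=v/255: c/12.92 if c ≤ 0.04045 else ((c+0.055)/1.055)^2.4
L = 0.2126×R_lin + 0.7152×G_lin + 0.0722×B_lin
Color 1 (31,21,108):
  R=31: 31/255≈0.1216 > 0.04045 → ((0.1216+0.055)/1.055)^2.4 ≈ 0.01370
  G=21: 21/255≈0.0824 > 0.04045 → ((0.0824+0.055)/1.055)^2.4 ≈ 0.00750
  B=108: 108/255≈0.4235 > 0.04045 → ((0.4235+0.055)/1.055)^2.4 ≈ 0.14996
  L1 = 0.2126×0.01370 + 0.7152×0.00750 + 0.0722×0.14996 ≈ 0.01910
Color 2 (243,199,79):
  R=243: 243/255≈0.9529 > 0.04045 → ((0.9529+0.055)/1.055)^2.4 ≈ 0.89627
  G=199: 199/255≈0.7804 > 0.04045 → ((0.7804+0.055)/1.055)^2.4 ≈ 0.57112
  B=79: 79/255≈0.3098 > 0.04045 → ((0.3098+0.055)/1.055)^2.4 ≈ 0.07819
  L2 = 0.2126×0.89627 + 0.7152×0.57112 + 0.0722×0.07819 ≈ 0.60466
Lighter = 0.60466, Darker = 0.01910
Ratio = (L_lighter + 0.05) / (L_darker + 0.05)
Ratio = (0.60466 + 0.05) / (0.01910 + 0.05) = 0.65466 / 0.06910 ≈ 9.4736
Ratio ≈ 9.47:1


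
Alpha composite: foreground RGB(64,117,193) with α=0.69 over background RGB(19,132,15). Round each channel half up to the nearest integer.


C = α×F + (1-α)×B, with 1-α = 0.31
R: 0.69×64 + 0.31×19 = 44.16 + 5.89 = 50.05 → 50
G: 0.69×117 + 0.31×132 = 80.73 + 40.92 = 121.65 → 122
B: 0.69×193 + 0.31×15 = 133.17 + 4.65 = 137.82 → 138
= RGB(50, 122, 138)


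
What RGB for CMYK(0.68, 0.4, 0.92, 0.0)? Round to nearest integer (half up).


R = 255 × (1-C) × (1-K) = 255 × 0.32 × 1.00 = 81.6 → 82
G = 255 × (1-M) × (1-K) = 255 × 0.60 × 1.00 = 153
B = 255 × (1-Y) × (1-K) = 255 × 0.08 × 1.00 = 20.4 → 20
= RGB(82, 153, 20)


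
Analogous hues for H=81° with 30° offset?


Base hue: 81°
Left analog: (81 - 30) mod 360 = 51°
Right analog: (81 + 30) mod 360 = 111°
Analogous hues = 51° and 111°


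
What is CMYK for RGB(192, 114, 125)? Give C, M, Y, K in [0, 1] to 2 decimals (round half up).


R'=192/255≈0.7529, G'=114/255≈0.4471, B'=125/255≈0.4902
K = 1 - max(R',G',B') = 1 - 192/255 = 63/255 = 0.24705… → 0.25
(1-R'-K)/(1-K) simplifies to (max-R)/max with max = 192:
C = (192-192)/192 = 0/192 = 0 → 0.00
M = (192-114)/192 = 78/192 = 0.40625 → 0.41
Y = (192-125)/192 = 67/192 = 0.34895… → 0.35
= CMYK(0.00, 0.41, 0.35, 0.25)


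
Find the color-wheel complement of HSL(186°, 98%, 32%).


Complement = opposite side of color wheel = hue + 180°
H' = (186 + 180) mod 360 = 6°
S and L unchanged.
= HSL(6°, 98%, 32%)


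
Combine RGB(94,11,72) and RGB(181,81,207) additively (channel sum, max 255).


Additive: each channel = min(255, C₁+C₂)
R: 94+181 = 275 → 255
G: 11+81 = 92 → 92
B: 72+207 = 279 → 255
= RGB(255, 92, 255)


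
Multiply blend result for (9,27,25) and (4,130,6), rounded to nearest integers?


Multiply: C = A×B/255, rounded to nearest integer
R: 9×4/255 = 36/255 ≈ 0.141 → 0
G: 27×130/255 = 3510/255 ≈ 13.765 → 14
B: 25×6/255 = 150/255 ≈ 0.588 → 1
= RGB(0, 14, 1)


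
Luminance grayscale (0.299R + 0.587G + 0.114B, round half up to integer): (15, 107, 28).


Gray = 0.299×R + 0.587×G + 0.114×B
Gray = 0.299×15 + 0.587×107 + 0.114×28
Gray = 4.485 + 62.809 + 3.192
Gray = 70.486 → round half up → 70
Gray = 70


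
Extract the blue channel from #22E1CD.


Color: #22E1CD
R = 22 = 34
G = E1 = 225
B = CD = 205
Blue = 205


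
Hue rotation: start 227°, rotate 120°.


New hue = (H + rotation) mod 360
New hue = (227 + 120) mod 360
= 347 mod 360
= 347°


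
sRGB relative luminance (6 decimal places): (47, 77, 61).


Linearize each channel (sRGB transfer function): c = v/255; c_lin = c/12.92 if c ≤ 0.04045, else ((c+0.055)/1.055)^2.4
  R: 47/255 ≈ 0.184314 > 0.04045 → ((0.184314+0.055)/1.055)^2.4 ≈ 0.028426
  G: 77/255 ≈ 0.301961 > 0.04045 → ((0.301961+0.055)/1.055)^2.4 ≈ 0.074214
  B: 61/255 ≈ 0.239216 > 0.04045 → ((0.239216+0.055)/1.055)^2.4 ≈ 0.046665
R_lin = 0.028426, G_lin = 0.074214, B_lin = 0.046665
L = 0.2126×R + 0.7152×G + 0.0722×B
L = 0.2126×0.028426 + 0.7152×0.074214 + 0.0722×0.046665
L ≈ 0.062490


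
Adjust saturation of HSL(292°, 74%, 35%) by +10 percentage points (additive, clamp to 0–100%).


Original S = 74%
Adjustment = +10 percentage points
New S = 74 + (10) = 84
Clamp to [0, 100] → 84
= HSL(292°, 84%, 35%)


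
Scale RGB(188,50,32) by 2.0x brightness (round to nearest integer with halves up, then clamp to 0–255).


Multiply each channel by 2.0, round half up, clamp to [0, 255]
R: 188×2.0 = 376 → clamp → 255
G: 50×2.0 = 100
B: 32×2.0 = 64
= RGB(255, 100, 64)


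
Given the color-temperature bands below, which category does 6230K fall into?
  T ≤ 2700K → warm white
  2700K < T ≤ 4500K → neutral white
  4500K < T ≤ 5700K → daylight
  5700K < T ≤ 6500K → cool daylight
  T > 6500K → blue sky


Temperature: 6230K
5700K < 6230K ≤ 6500K → cool daylight
Classification: cool daylight


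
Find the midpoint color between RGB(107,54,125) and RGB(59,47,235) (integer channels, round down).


Midpoint: each channel = ⌊(C₁+C₂)/2⌋
R: ⌊(107+59)/2⌋ = 83
G: ⌊(54+47)/2⌋ = 50
B: ⌊(125+235)/2⌋ = 180
= RGB(83, 50, 180)


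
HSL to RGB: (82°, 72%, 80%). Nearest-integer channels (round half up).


H=82°, S=0.72, L=0.80
C = (1-|2L-1|)×S = (1-|0.60|)×0.72 = 0.288
H' = H/60 = 82/60 ≈ 1.3667; X = C×(1-|H' mod 2 - 1|) = 0.1824
m = L - C/2 = 0.80 - 0.144 = 0.656
Sector ⌊H'⌋ = 1 → (R',G',B') = (0.1824, 0.288, 0.0)
RGB = ((R'+m)×255, (G'+m)×255, (B'+m)×255) = (213.792, 240.72, 167.28)
Round half up → RGB(214, 241, 167)


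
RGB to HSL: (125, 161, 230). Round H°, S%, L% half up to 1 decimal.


Normalize: R'=125/255≈0.4902, G'=161/255≈0.6314, B'=230/255≈0.9020
Max=230/255, Min=125/255, Δ=Max-Min=105/255
L = (Max+Min)/2 = (230+125)/510 = 355/510 = 0.69607… → L = 69.6%
L > 0.5 → S = Δ/(2-Max-Min) = 105/(510-230-125) = 105/155 = 0.67741… → S = 67.7%
(the 1/255 factors cancel in S and H, so raw channel differences can be used)
Max is B' → H = 60 × ((R-G)/Δ + 4) = 60 × ((125-161)/105 + 4)
  -36/105 + 4 = -0.3428… + 4 = 3.6571…
  H = 60 × 3.6571… = 219.428…° → H = 219.4°
= HSL(219.4°, 67.7%, 69.6%)


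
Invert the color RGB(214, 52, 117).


Invert: (255-R, 255-G, 255-B)
R: 255-214 = 41
G: 255-52 = 203
B: 255-117 = 138
= RGB(41, 203, 138)


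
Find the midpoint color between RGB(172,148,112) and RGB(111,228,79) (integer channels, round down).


Midpoint: each channel = ⌊(C₁+C₂)/2⌋
R: ⌊(172+111)/2⌋ = 141
G: ⌊(148+228)/2⌋ = 188
B: ⌊(112+79)/2⌋ = 95
= RGB(141, 188, 95)


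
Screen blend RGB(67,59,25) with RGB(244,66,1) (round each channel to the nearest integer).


Screen: C = 255 - (255-A)×(255-B)/255, rounded to nearest integer
R: 255 - (255-67)×(255-244)/255 = 255 - 2068/255 ≈ 255 - 8.110 = 246.890 → 247
G: 255 - (255-59)×(255-66)/255 = 255 - 37044/255 ≈ 255 - 145.271 = 109.729 → 110
B: 255 - (255-25)×(255-1)/255 = 255 - 58420/255 ≈ 255 - 229.098 = 25.902 → 26
= RGB(247, 110, 26)


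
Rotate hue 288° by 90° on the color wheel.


New hue = (H + rotation) mod 360
New hue = (288 + 90) mod 360
= 378 mod 360
= 18°


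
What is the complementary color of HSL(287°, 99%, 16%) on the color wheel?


Complement = opposite side of color wheel = hue + 180°
H' = (287 + 180) mod 360 = 107°
S and L unchanged.
= HSL(107°, 99%, 16%)


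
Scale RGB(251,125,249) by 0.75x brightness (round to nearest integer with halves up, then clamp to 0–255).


Multiply each channel by 0.75, round half up, clamp to [0, 255]
R: 251×0.75 = 188.25 → round → 188
G: 125×0.75 = 93.75 → round → 94
B: 249×0.75 = 186.75 → round → 187
= RGB(188, 94, 187)


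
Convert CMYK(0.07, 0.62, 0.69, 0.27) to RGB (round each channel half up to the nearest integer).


R = 255 × (1-C) × (1-K) = 255 × 0.93 × 0.73 = 173.1195 → 173
G = 255 × (1-M) × (1-K) = 255 × 0.38 × 0.73 = 70.737 → 71
B = 255 × (1-Y) × (1-K) = 255 × 0.31 × 0.73 = 57.7065 → 58
= RGB(173, 71, 58)


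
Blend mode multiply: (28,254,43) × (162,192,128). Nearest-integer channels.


Multiply: C = A×B/255, rounded to nearest integer
R: 28×162/255 = 4536/255 ≈ 17.788 → 18
G: 254×192/255 = 48768/255 ≈ 191.247 → 191
B: 43×128/255 = 5504/255 ≈ 21.584 → 22
= RGB(18, 191, 22)


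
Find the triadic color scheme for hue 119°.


Triadic: equally spaced at 120° intervals
H1 = 119°
H2 = (119 + 120) mod 360 = 239°
H3 = (119 + 240) mod 360 = 359°
Triadic = 119°, 239°, 359°


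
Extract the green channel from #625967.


Color: #625967
R = 62 = 98
G = 59 = 89
B = 67 = 103
Green = 89


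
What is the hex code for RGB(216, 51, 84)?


R = 216 → D8 (hex)
G = 51 → 33 (hex)
B = 84 → 54 (hex)
Hex = #D83354


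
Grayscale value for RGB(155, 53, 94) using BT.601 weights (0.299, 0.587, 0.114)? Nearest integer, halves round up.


Gray = 0.299×R + 0.587×G + 0.114×B
Gray = 0.299×155 + 0.587×53 + 0.114×94
Gray = 46.345 + 31.111 + 10.716
Gray = 88.172 → round half up → 88
Gray = 88


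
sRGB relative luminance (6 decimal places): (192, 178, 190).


Linearize each channel (sRGB transfer function): c = v/255; c_lin = c/12.92 if c ≤ 0.04045, else ((c+0.055)/1.055)^2.4
  R: 192/255 ≈ 0.752941 > 0.04045 → ((0.752941+0.055)/1.055)^2.4 ≈ 0.527115
  G: 178/255 ≈ 0.698039 > 0.04045 → ((0.698039+0.055)/1.055)^2.4 ≈ 0.445201
  B: 190/255 ≈ 0.745098 > 0.04045 → ((0.745098+0.055)/1.055)^2.4 ≈ 0.514918
R_lin = 0.527115, G_lin = 0.445201, B_lin = 0.514918
L = 0.2126×R + 0.7152×G + 0.0722×B
L = 0.2126×0.527115 + 0.7152×0.445201 + 0.0722×0.514918
L ≈ 0.467650


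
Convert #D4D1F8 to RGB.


D4 → 212 (R)
D1 → 209 (G)
F8 → 248 (B)
= RGB(212, 209, 248)


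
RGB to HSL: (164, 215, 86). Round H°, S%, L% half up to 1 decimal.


Normalize: R'=164/255≈0.6431, G'=215/255≈0.8431, B'=86/255≈0.3373
Max=215/255, Min=86/255, Δ=Max-Min=129/255
L = (Max+Min)/2 = (215+86)/510 = 301/510 = 0.59019… → L = 59.0%
L > 0.5 → S = Δ/(2-Max-Min) = 129/(510-215-86) = 129/209 = 0.61722… → S = 61.7%
(the 1/255 factors cancel in S and H, so raw channel differences can be used)
Max is G' → H = 60 × ((B-R)/Δ + 2) = 60 × ((86-164)/129 + 2)
  -78/129 + 2 = -0.6046… + 2 = 1.3953…
  H = 60 × 1.3953… = 83.720…° → H = 83.7°
= HSL(83.7°, 61.7%, 59.0%)


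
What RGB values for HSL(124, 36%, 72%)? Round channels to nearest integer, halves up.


H=124°, S=0.36, L=0.72
C = (1-|2L-1|)×S = (1-|0.44|)×0.36 = 0.2016
H' = H/60 = 124/60 ≈ 2.0667; X = C×(1-|H' mod 2 - 1|) = 0.01344
m = L - C/2 = 0.72 - 0.1008 = 0.6192
Sector ⌊H'⌋ = 2 → (R',G',B') = (0.0, 0.2016, 0.01344)
RGB = ((R'+m)×255, (G'+m)×255, (B'+m)×255) = (157.896, 209.304, 161.3232)
Round half up → RGB(158, 209, 161)


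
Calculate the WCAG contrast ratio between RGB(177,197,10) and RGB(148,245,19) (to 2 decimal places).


Linearize each sRGB channel c=v/255: c/12.92 if c ≤ 0.04045 else ((c+0.055)/1.055)^2.4
L = 0.2126×R_lin + 0.7152×G_lin + 0.0722×B_lin
Color 1 (177,197,10):
  R=177: 177/255≈0.6941 > 0.04045 → ((0.6941+0.055)/1.055)^2.4 ≈ 0.43966
  G=197: 197/255≈0.7725 > 0.04045 → ((0.7725+0.055)/1.055)^2.4 ≈ 0.55834
  B=10: 10/255≈0.0392 ≤ 0.04045 → 0.0392/12.92 ≈ 0.00304
  L1 = 0.2126×0.43966 + 0.7152×0.55834 + 0.0722×0.00304 ≈ 0.49302
Color 2 (148,245,19):
  R=148: 148/255≈0.5804 > 0.04045 → ((0.5804+0.055)/1.055)^2.4 ≈ 0.29614
  G=245: 245/255≈0.9608 > 0.04045 → ((0.9608+0.055)/1.055)^2.4 ≈ 0.91310
  B=19: 19/255≈0.0745 > 0.04045 → ((0.0745+0.055)/1.055)^2.4 ≈ 0.00651
  L2 = 0.2126×0.29614 + 0.7152×0.91310 + 0.0722×0.00651 ≈ 0.71648
Lighter = 0.71648, Darker = 0.49302
Ratio = (L_lighter + 0.05) / (L_darker + 0.05)
Ratio = (0.71648 + 0.05) / (0.49302 + 0.05) = 0.76648 / 0.54302 ≈ 1.4115
Ratio ≈ 1.41:1


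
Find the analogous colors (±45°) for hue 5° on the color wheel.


Base hue: 5°
Left analog: (5 - 45) mod 360 = 320°
Right analog: (5 + 45) mod 360 = 50°
Analogous hues = 320° and 50°


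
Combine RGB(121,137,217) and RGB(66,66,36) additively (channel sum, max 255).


Additive: each channel = min(255, C₁+C₂)
R: 121+66 = 187 → 187
G: 137+66 = 203 → 203
B: 217+36 = 253 → 253
= RGB(187, 203, 253)


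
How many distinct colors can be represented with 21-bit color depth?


Colors = 2^bits = 2^21
= 2,097,152 colors


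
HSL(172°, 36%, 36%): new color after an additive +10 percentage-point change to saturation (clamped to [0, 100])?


Original S = 36%
Adjustment = +10 percentage points
New S = 36 + (10) = 46
Clamp to [0, 100] → 46
= HSL(172°, 46%, 36%)


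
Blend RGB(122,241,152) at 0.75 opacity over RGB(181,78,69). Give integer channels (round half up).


C = α×F + (1-α)×B, with 1-α = 0.25
R: 0.75×122 + 0.25×181 = 91.50 + 45.25 = 136.75 → 137
G: 0.75×241 + 0.25×78 = 180.75 + 19.50 = 200.25 → 200
B: 0.75×152 + 0.25×69 = 114.00 + 17.25 = 131.25 → 131
= RGB(137, 200, 131)


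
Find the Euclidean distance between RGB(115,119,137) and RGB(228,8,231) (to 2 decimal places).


d = √[(R₁-R₂)² + (G₁-G₂)² + (B₁-B₂)²]
d = √[(115-228)² + (119-8)² + (137-231)²]
d = √[12769 + 12321 + 8836]
d = √33926
d ≈ 184.19


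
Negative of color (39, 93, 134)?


Invert: (255-R, 255-G, 255-B)
R: 255-39 = 216
G: 255-93 = 162
B: 255-134 = 121
= RGB(216, 162, 121)


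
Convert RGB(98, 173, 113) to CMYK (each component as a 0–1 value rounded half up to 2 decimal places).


R'=98/255≈0.3843, G'=173/255≈0.6784, B'=113/255≈0.4431
K = 1 - max(R',G',B') = 1 - 173/255 = 82/255 = 0.32156… → 0.32
(1-R'-K)/(1-K) simplifies to (max-R)/max with max = 173:
C = (173-98)/173 = 75/173 = 0.43352… → 0.43
M = (173-173)/173 = 0/173 = 0 → 0.00
Y = (173-113)/173 = 60/173 = 0.34682… → 0.35
= CMYK(0.43, 0.00, 0.35, 0.32)


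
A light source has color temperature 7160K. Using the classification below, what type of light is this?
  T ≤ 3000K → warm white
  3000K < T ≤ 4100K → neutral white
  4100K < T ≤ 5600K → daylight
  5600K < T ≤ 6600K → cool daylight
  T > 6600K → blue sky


Temperature: 7160K
7160K > 6600K → blue sky
Classification: blue sky


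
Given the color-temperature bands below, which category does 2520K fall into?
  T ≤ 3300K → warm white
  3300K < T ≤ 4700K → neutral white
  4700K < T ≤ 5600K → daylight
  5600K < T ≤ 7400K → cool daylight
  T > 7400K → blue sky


Temperature: 2520K
2520K ≤ 3300K → warm white
Classification: warm white


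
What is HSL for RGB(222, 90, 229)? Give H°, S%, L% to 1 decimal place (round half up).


Normalize: R'=222/255≈0.8706, G'=90/255≈0.3529, B'=229/255≈0.8980
Max=229/255, Min=90/255, Δ=Max-Min=139/255
L = (Max+Min)/2 = (229+90)/510 = 319/510 = 0.62549… → L = 62.5%
L > 0.5 → S = Δ/(2-Max-Min) = 139/(510-229-90) = 139/191 = 0.72774… → S = 72.8%
(the 1/255 factors cancel in S and H, so raw channel differences can be used)
Max is B' → H = 60 × ((R-G)/Δ + 4) = 60 × ((222-90)/139 + 4)
  132/139 + 4 = 0.9496… + 4 = 4.9496…
  H = 60 × 4.9496… = 296.978…° → H = 297.0°
= HSL(297.0°, 72.8%, 62.5%)


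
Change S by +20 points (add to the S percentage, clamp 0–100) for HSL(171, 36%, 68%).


Original S = 36%
Adjustment = +20 percentage points
New S = 36 + (20) = 56
Clamp to [0, 100] → 56
= HSL(171°, 56%, 68%)


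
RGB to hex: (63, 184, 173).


R = 63 → 3F (hex)
G = 184 → B8 (hex)
B = 173 → AD (hex)
Hex = #3FB8AD


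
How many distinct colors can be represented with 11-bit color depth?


Colors = 2^bits = 2^11
= 2,048 colors


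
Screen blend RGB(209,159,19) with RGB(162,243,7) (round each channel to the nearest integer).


Screen: C = 255 - (255-A)×(255-B)/255, rounded to nearest integer
R: 255 - (255-209)×(255-162)/255 = 255 - 4278/255 ≈ 255 - 16.776 = 238.224 → 238
G: 255 - (255-159)×(255-243)/255 = 255 - 1152/255 ≈ 255 - 4.518 = 250.482 → 250
B: 255 - (255-19)×(255-7)/255 = 255 - 58528/255 ≈ 255 - 229.522 = 25.478 → 25
= RGB(238, 250, 25)


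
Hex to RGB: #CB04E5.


CB → 203 (R)
04 → 4 (G)
E5 → 229 (B)
= RGB(203, 4, 229)


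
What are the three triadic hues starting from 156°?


Triadic: equally spaced at 120° intervals
H1 = 156°
H2 = (156 + 120) mod 360 = 276°
H3 = (156 + 240) mod 360 = 36°
Triadic = 156°, 276°, 36°


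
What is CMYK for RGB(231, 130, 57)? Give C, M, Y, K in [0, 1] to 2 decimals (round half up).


R'=231/255≈0.9059, G'=130/255≈0.5098, B'=57/255≈0.2235
K = 1 - max(R',G',B') = 1 - 231/255 = 24/255 = 0.09411… → 0.09
(1-R'-K)/(1-K) simplifies to (max-R)/max with max = 231:
C = (231-231)/231 = 0/231 = 0 → 0.00
M = (231-130)/231 = 101/231 = 0.43722… → 0.44
Y = (231-57)/231 = 174/231 = 0.75324… → 0.75
= CMYK(0.00, 0.44, 0.75, 0.09)


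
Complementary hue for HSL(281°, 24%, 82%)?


Complement = opposite side of color wheel = hue + 180°
H' = (281 + 180) mod 360 = 101°
S and L unchanged.
= HSL(101°, 24%, 82%)


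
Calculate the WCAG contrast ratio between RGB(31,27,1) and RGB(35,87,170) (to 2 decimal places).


Linearize each sRGB channel c=v/255: c/12.92 if c ≤ 0.04045 else ((c+0.055)/1.055)^2.4
L = 0.2126×R_lin + 0.7152×G_lin + 0.0722×B_lin
Color 1 (31,27,1):
  R=31: 31/255≈0.1216 > 0.04045 → ((0.1216+0.055)/1.055)^2.4 ≈ 0.01370
  G=27: 27/255≈0.1059 > 0.04045 → ((0.1059+0.055)/1.055)^2.4 ≈ 0.01096
  B=1: 1/255≈0.0039 ≤ 0.04045 → 0.0039/12.92 ≈ 0.00030
  L1 = 0.2126×0.01370 + 0.7152×0.01096 + 0.0722×0.00030 ≈ 0.01077
Color 2 (35,87,170):
  R=35: 35/255≈0.1373 > 0.04045 → ((0.1373+0.055)/1.055)^2.4 ≈ 0.01681
  G=87: 87/255≈0.3412 > 0.04045 → ((0.3412+0.055)/1.055)^2.4 ≈ 0.09531
  B=170: 170/255≈0.6667 > 0.04045 → ((0.6667+0.055)/1.055)^2.4 ≈ 0.40198
  L2 = 0.2126×0.01681 + 0.7152×0.09531 + 0.0722×0.40198 ≈ 0.10076
Lighter = 0.10076, Darker = 0.01077
Ratio = (L_lighter + 0.05) / (L_darker + 0.05)
Ratio = (0.10076 + 0.05) / (0.01077 + 0.05) = 0.15076 / 0.06077 ≈ 2.4807
Ratio ≈ 2.48:1


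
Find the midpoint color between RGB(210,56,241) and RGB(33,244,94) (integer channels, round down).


Midpoint: each channel = ⌊(C₁+C₂)/2⌋
R: ⌊(210+33)/2⌋ = 121
G: ⌊(56+244)/2⌋ = 150
B: ⌊(241+94)/2⌋ = 167
= RGB(121, 150, 167)


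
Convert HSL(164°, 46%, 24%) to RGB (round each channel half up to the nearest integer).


H=164°, S=0.46, L=0.24
C = (1-|2L-1|)×S = (1-|-0.52|)×0.46 = 0.2208
H' = H/60 = 164/60 ≈ 2.7333; X = C×(1-|H' mod 2 - 1|) = 0.16192
m = L - C/2 = 0.24 - 0.1104 = 0.1296
Sector ⌊H'⌋ = 2 → (R',G',B') = (0.0, 0.2208, 0.16192)
RGB = ((R'+m)×255, (G'+m)×255, (B'+m)×255) = (33.048, 89.352, 74.3376)
Round half up → RGB(33, 89, 74)


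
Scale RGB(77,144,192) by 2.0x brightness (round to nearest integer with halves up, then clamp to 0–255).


Multiply each channel by 2.0, round half up, clamp to [0, 255]
R: 77×2.0 = 154
G: 144×2.0 = 288 → clamp → 255
B: 192×2.0 = 384 → clamp → 255
= RGB(154, 255, 255)


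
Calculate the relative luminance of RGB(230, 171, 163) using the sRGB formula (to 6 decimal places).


Linearize each channel (sRGB transfer function): c = v/255; c_lin = c/12.92 if c ≤ 0.04045, else ((c+0.055)/1.055)^2.4
  R: 230/255 ≈ 0.901961 > 0.04045 → ((0.901961+0.055)/1.055)^2.4 ≈ 0.791298
  G: 171/255 ≈ 0.670588 > 0.04045 → ((0.670588+0.055)/1.055)^2.4 ≈ 0.407240
  B: 163/255 ≈ 0.639216 > 0.04045 → ((0.639216+0.055)/1.055)^2.4 ≈ 0.366253
R_lin = 0.791298, G_lin = 0.407240, B_lin = 0.366253
L = 0.2126×R + 0.7152×G + 0.0722×B
L = 0.2126×0.791298 + 0.7152×0.407240 + 0.0722×0.366253
L ≈ 0.485932


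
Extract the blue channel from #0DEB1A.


Color: #0DEB1A
R = 0D = 13
G = EB = 235
B = 1A = 26
Blue = 26


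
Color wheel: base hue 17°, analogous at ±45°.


Base hue: 17°
Left analog: (17 - 45) mod 360 = 332°
Right analog: (17 + 45) mod 360 = 62°
Analogous hues = 332° and 62°


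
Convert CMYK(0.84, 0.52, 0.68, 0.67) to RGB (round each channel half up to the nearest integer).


R = 255 × (1-C) × (1-K) = 255 × 0.16 × 0.33 = 13.464 → 13
G = 255 × (1-M) × (1-K) = 255 × 0.48 × 0.33 = 40.392 → 40
B = 255 × (1-Y) × (1-K) = 255 × 0.32 × 0.33 = 26.928 → 27
= RGB(13, 40, 27)


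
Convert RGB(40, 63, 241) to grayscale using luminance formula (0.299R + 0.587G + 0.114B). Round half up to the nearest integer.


Gray = 0.299×R + 0.587×G + 0.114×B
Gray = 0.299×40 + 0.587×63 + 0.114×241
Gray = 11.960 + 36.981 + 27.474
Gray = 76.415 → round half up → 76
Gray = 76


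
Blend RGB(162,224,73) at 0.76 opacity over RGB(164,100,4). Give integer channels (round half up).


C = α×F + (1-α)×B, with 1-α = 0.24
R: 0.76×162 + 0.24×164 = 123.12 + 39.36 = 162.48 → 162
G: 0.76×224 + 0.24×100 = 170.24 + 24.00 = 194.24 → 194
B: 0.76×73 + 0.24×4 = 55.48 + 0.96 = 56.44 → 56
= RGB(162, 194, 56)


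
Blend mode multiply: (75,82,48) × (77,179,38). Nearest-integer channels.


Multiply: C = A×B/255, rounded to nearest integer
R: 75×77/255 = 5775/255 ≈ 22.647 → 23
G: 82×179/255 = 14678/255 ≈ 57.561 → 58
B: 48×38/255 = 1824/255 ≈ 7.153 → 7
= RGB(23, 58, 7)


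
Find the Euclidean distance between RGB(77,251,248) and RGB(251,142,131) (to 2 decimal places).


d = √[(R₁-R₂)² + (G₁-G₂)² + (B₁-B₂)²]
d = √[(77-251)² + (251-142)² + (248-131)²]
d = √[30276 + 11881 + 13689]
d = √55846
d ≈ 236.32


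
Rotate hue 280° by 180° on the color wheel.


New hue = (H + rotation) mod 360
New hue = (280 + 180) mod 360
= 460 mod 360
= 100°


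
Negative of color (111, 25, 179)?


Invert: (255-R, 255-G, 255-B)
R: 255-111 = 144
G: 255-25 = 230
B: 255-179 = 76
= RGB(144, 230, 76)


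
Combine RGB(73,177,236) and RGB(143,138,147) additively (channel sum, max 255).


Additive: each channel = min(255, C₁+C₂)
R: 73+143 = 216 → 216
G: 177+138 = 315 → 255
B: 236+147 = 383 → 255
= RGB(216, 255, 255)


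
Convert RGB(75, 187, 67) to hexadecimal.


R = 75 → 4B (hex)
G = 187 → BB (hex)
B = 67 → 43 (hex)
Hex = #4BBB43


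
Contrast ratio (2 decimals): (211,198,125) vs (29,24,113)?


Linearize each sRGB channel c=v/255: c/12.92 if c ≤ 0.04045 else ((c+0.055)/1.055)^2.4
L = 0.2126×R_lin + 0.7152×G_lin + 0.0722×B_lin
Color 1 (211,198,125):
  R=211: 211/255≈0.8275 > 0.04045 → ((0.8275+0.055)/1.055)^2.4 ≈ 0.65141
  G=198: 198/255≈0.7765 > 0.04045 → ((0.7765+0.055)/1.055)^2.4 ≈ 0.56471
  B=125: 125/255≈0.4902 > 0.04045 → ((0.4902+0.055)/1.055)^2.4 ≈ 0.20508
  L1 = 0.2126×0.65141 + 0.7152×0.56471 + 0.0722×0.20508 ≈ 0.55718
Color 2 (29,24,113):
  R=29: 29/255≈0.1137 > 0.04045 → ((0.1137+0.055)/1.055)^2.4 ≈ 0.01229
  G=24: 24/255≈0.0941 > 0.04045 → ((0.0941+0.055)/1.055)^2.4 ≈ 0.00913
  B=113: 113/255≈0.4431 > 0.04045 → ((0.4431+0.055)/1.055)^2.4 ≈ 0.16513
  L2 = 0.2126×0.01229 + 0.7152×0.00913 + 0.0722×0.16513 ≈ 0.02107
Lighter = 0.55718, Darker = 0.02107
Ratio = (L_lighter + 0.05) / (L_darker + 0.05)
Ratio = (0.55718 + 0.05) / (0.02107 + 0.05) = 0.60718 / 0.07107 ≈ 8.5437
Ratio ≈ 8.54:1


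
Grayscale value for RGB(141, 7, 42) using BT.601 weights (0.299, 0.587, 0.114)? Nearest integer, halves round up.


Gray = 0.299×R + 0.587×G + 0.114×B
Gray = 0.299×141 + 0.587×7 + 0.114×42
Gray = 42.159 + 4.109 + 4.788
Gray = 51.056 → round half up → 51
Gray = 51


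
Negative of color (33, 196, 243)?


Invert: (255-R, 255-G, 255-B)
R: 255-33 = 222
G: 255-196 = 59
B: 255-243 = 12
= RGB(222, 59, 12)


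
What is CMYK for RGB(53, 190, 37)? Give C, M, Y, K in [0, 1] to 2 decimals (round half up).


R'=53/255≈0.2078, G'=190/255≈0.7451, B'=37/255≈0.1451
K = 1 - max(R',G',B') = 1 - 190/255 = 65/255 = 0.25490… → 0.25
(1-R'-K)/(1-K) simplifies to (max-R)/max with max = 190:
C = (190-53)/190 = 137/190 = 0.72105… → 0.72
M = (190-190)/190 = 0/190 = 0 → 0.00
Y = (190-37)/190 = 153/190 = 0.80526… → 0.81
= CMYK(0.72, 0.00, 0.81, 0.25)


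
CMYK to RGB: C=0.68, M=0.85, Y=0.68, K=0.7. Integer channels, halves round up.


R = 255 × (1-C) × (1-K) = 255 × 0.32 × 0.30 = 24.48 → 24
G = 255 × (1-M) × (1-K) = 255 × 0.15 × 0.30 = 11.475 → 11
B = 255 × (1-Y) × (1-K) = 255 × 0.32 × 0.30 = 24.48 → 24
= RGB(24, 11, 24)


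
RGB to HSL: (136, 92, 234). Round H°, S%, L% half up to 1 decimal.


Normalize: R'=136/255≈0.5333, G'=92/255≈0.3608, B'=234/255≈0.9176
Max=234/255, Min=92/255, Δ=Max-Min=142/255
L = (Max+Min)/2 = (234+92)/510 = 326/510 = 0.63921… → L = 63.9%
L > 0.5 → S = Δ/(2-Max-Min) = 142/(510-234-92) = 142/184 = 0.77173… → S = 77.2%
(the 1/255 factors cancel in S and H, so raw channel differences can be used)
Max is B' → H = 60 × ((R-G)/Δ + 4) = 60 × ((136-92)/142 + 4)
  44/142 + 4 = 0.3098… + 4 = 4.3098…
  H = 60 × 4.3098… = 258.591…° → H = 258.6°
= HSL(258.6°, 77.2%, 63.9%)


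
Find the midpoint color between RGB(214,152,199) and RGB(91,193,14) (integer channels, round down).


Midpoint: each channel = ⌊(C₁+C₂)/2⌋
R: ⌊(214+91)/2⌋ = 152
G: ⌊(152+193)/2⌋ = 172
B: ⌊(199+14)/2⌋ = 106
= RGB(152, 172, 106)


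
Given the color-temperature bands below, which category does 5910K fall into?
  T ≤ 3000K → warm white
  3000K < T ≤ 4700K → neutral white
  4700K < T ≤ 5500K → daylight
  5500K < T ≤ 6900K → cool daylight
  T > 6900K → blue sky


Temperature: 5910K
5500K < 5910K ≤ 6900K → cool daylight
Classification: cool daylight


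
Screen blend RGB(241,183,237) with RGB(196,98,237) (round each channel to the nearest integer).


Screen: C = 255 - (255-A)×(255-B)/255, rounded to nearest integer
R: 255 - (255-241)×(255-196)/255 = 255 - 826/255 ≈ 255 - 3.239 = 251.761 → 252
G: 255 - (255-183)×(255-98)/255 = 255 - 11304/255 ≈ 255 - 44.329 = 210.671 → 211
B: 255 - (255-237)×(255-237)/255 = 255 - 324/255 ≈ 255 - 1.271 = 253.729 → 254
= RGB(252, 211, 254)


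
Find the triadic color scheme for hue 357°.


Triadic: equally spaced at 120° intervals
H1 = 357°
H2 = (357 + 120) mod 360 = 117°
H3 = (357 + 240) mod 360 = 237°
Triadic = 357°, 117°, 237°


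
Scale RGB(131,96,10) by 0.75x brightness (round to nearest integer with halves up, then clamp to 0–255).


Multiply each channel by 0.75, round half up, clamp to [0, 255]
R: 131×0.75 = 98.25 → round → 98
G: 96×0.75 = 72
B: 10×0.75 = 7.5 → round → 8
= RGB(98, 72, 8)


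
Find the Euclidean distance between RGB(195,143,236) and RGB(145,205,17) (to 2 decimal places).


d = √[(R₁-R₂)² + (G₁-G₂)² + (B₁-B₂)²]
d = √[(195-145)² + (143-205)² + (236-17)²]
d = √[2500 + 3844 + 47961]
d = √54305
d ≈ 233.03


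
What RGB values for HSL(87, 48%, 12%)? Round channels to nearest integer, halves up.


H=87°, S=0.48, L=0.12
C = (1-|2L-1|)×S = (1-|-0.76|)×0.48 = 0.1152
H' = H/60 = 87/60 ≈ 1.4500; X = C×(1-|H' mod 2 - 1|) = 0.06336
m = L - C/2 = 0.12 - 0.0576 = 0.0624
Sector ⌊H'⌋ = 1 → (R',G',B') = (0.06336, 0.1152, 0.0)
RGB = ((R'+m)×255, (G'+m)×255, (B'+m)×255) = (32.0688, 45.288, 15.912)
Round half up → RGB(32, 45, 16)


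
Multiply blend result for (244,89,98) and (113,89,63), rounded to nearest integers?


Multiply: C = A×B/255, rounded to nearest integer
R: 244×113/255 = 27572/255 ≈ 108.125 → 108
G: 89×89/255 = 7921/255 ≈ 31.063 → 31
B: 98×63/255 = 6174/255 ≈ 24.212 → 24
= RGB(108, 31, 24)


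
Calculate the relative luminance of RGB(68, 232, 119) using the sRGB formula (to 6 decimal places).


Linearize each channel (sRGB transfer function): c = v/255; c_lin = c/12.92 if c ≤ 0.04045, else ((c+0.055)/1.055)^2.4
  R: 68/255 ≈ 0.266667 > 0.04045 → ((0.266667+0.055)/1.055)^2.4 ≈ 0.057805
  G: 232/255 ≈ 0.909804 > 0.04045 → ((0.909804+0.055)/1.055)^2.4 ≈ 0.806952
  B: 119/255 ≈ 0.466667 > 0.04045 → ((0.466667+0.055)/1.055)^2.4 ≈ 0.184475
R_lin = 0.057805, G_lin = 0.806952, B_lin = 0.184475
L = 0.2126×R + 0.7152×G + 0.0722×B
L = 0.2126×0.057805 + 0.7152×0.806952 + 0.0722×0.184475
L ≈ 0.602741


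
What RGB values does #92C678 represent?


92 → 146 (R)
C6 → 198 (G)
78 → 120 (B)
= RGB(146, 198, 120)


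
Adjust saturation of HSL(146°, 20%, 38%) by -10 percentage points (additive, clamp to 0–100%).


Original S = 20%
Adjustment = -10 percentage points
New S = 20 + (-10) = 10
Clamp to [0, 100] → 10
= HSL(146°, 10%, 38%)


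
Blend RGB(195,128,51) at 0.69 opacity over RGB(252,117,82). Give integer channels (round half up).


C = α×F + (1-α)×B, with 1-α = 0.31
R: 0.69×195 + 0.31×252 = 134.55 + 78.12 = 212.67 → 213
G: 0.69×128 + 0.31×117 = 88.32 + 36.27 = 124.59 → 125
B: 0.69×51 + 0.31×82 = 35.19 + 25.42 = 60.61 → 61
= RGB(213, 125, 61)


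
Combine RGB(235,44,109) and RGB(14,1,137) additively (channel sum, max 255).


Additive: each channel = min(255, C₁+C₂)
R: 235+14 = 249 → 249
G: 44+1 = 45 → 45
B: 109+137 = 246 → 246
= RGB(249, 45, 246)


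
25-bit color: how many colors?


Colors = 2^bits = 2^25
= 33,554,432 colors


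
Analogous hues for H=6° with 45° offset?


Base hue: 6°
Left analog: (6 - 45) mod 360 = 321°
Right analog: (6 + 45) mod 360 = 51°
Analogous hues = 321° and 51°


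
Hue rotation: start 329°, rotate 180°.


New hue = (H + rotation) mod 360
New hue = (329 + 180) mod 360
= 509 mod 360
= 149°


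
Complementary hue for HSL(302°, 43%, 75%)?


Complement = opposite side of color wheel = hue + 180°
H' = (302 + 180) mod 360 = 122°
S and L unchanged.
= HSL(122°, 43%, 75%)


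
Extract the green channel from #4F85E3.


Color: #4F85E3
R = 4F = 79
G = 85 = 133
B = E3 = 227
Green = 133


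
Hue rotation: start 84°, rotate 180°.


New hue = (H + rotation) mod 360
New hue = (84 + 180) mod 360
= 264 mod 360
= 264°


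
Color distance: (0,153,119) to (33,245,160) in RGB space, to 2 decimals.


d = √[(R₁-R₂)² + (G₁-G₂)² + (B₁-B₂)²]
d = √[(0-33)² + (153-245)² + (119-160)²]
d = √[1089 + 8464 + 1681]
d = √11234
d ≈ 105.99


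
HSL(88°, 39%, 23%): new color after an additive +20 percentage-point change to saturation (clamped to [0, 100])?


Original S = 39%
Adjustment = +20 percentage points
New S = 39 + (20) = 59
Clamp to [0, 100] → 59
= HSL(88°, 59%, 23%)


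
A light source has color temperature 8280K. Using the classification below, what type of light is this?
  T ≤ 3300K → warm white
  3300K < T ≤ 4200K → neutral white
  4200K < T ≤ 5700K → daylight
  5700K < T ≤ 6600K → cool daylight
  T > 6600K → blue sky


Temperature: 8280K
8280K > 6600K → blue sky
Classification: blue sky


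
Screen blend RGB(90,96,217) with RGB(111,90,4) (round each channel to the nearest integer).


Screen: C = 255 - (255-A)×(255-B)/255, rounded to nearest integer
R: 255 - (255-90)×(255-111)/255 = 255 - 23760/255 ≈ 255 - 93.176 = 161.824 → 162
G: 255 - (255-96)×(255-90)/255 = 255 - 26235/255 ≈ 255 - 102.882 = 152.118 → 152
B: 255 - (255-217)×(255-4)/255 = 255 - 9538/255 ≈ 255 - 37.404 = 217.596 → 218
= RGB(162, 152, 218)


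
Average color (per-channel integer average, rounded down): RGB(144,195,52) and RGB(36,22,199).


Midpoint: each channel = ⌊(C₁+C₂)/2⌋
R: ⌊(144+36)/2⌋ = 90
G: ⌊(195+22)/2⌋ = 108
B: ⌊(52+199)/2⌋ = 125
= RGB(90, 108, 125)


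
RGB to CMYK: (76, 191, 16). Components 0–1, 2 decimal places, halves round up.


R'=76/255≈0.2980, G'=191/255≈0.7490, B'=16/255≈0.0627
K = 1 - max(R',G',B') = 1 - 191/255 = 64/255 = 0.25098… → 0.25
(1-R'-K)/(1-K) simplifies to (max-R)/max with max = 191:
C = (191-76)/191 = 115/191 = 0.60209… → 0.60
M = (191-191)/191 = 0/191 = 0 → 0.00
Y = (191-16)/191 = 175/191 = 0.91623… → 0.92
= CMYK(0.60, 0.00, 0.92, 0.25)


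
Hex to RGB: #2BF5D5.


2B → 43 (R)
F5 → 245 (G)
D5 → 213 (B)
= RGB(43, 245, 213)


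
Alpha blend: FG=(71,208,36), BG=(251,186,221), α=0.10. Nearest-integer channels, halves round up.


C = α×F + (1-α)×B, with 1-α = 0.90
R: 0.10×71 + 0.90×251 = 7.10 + 225.90 = 233.00 → 233
G: 0.10×208 + 0.90×186 = 20.80 + 167.40 = 188.20 → 188
B: 0.10×36 + 0.90×221 = 3.60 + 198.90 = 202.50 → 203
= RGB(233, 188, 203)


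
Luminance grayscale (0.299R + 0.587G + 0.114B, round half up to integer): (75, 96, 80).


Gray = 0.299×R + 0.587×G + 0.114×B
Gray = 0.299×75 + 0.587×96 + 0.114×80
Gray = 22.425 + 56.352 + 9.120
Gray = 87.897 → round half up → 88
Gray = 88


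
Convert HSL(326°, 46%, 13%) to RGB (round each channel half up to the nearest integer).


H=326°, S=0.46, L=0.13
C = (1-|2L-1|)×S = (1-|-0.74|)×0.46 = 0.1196
H' = H/60 = 326/60 ≈ 5.4333; X = C×(1-|H' mod 2 - 1|) ≈ 0.0678
m = L - C/2 = 0.13 - 0.0598 = 0.0702
Sector ⌊H'⌋ = 5 → (R',G',B') = (0.1196, 0.0, ≈0.0678)
RGB = ((R'+m)×255, (G'+m)×255, (B'+m)×255) = (48.399, 17.901, 35.1832)
Round half up → RGB(48, 18, 35)


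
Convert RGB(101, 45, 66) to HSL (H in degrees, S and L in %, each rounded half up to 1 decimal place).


Normalize: R'=101/255≈0.3961, G'=45/255≈0.1765, B'=66/255≈0.2588
Max=101/255, Min=45/255, Δ=Max-Min=56/255
L = (Max+Min)/2 = (101+45)/510 = 146/510 = 0.28627… → L = 28.6%
L ≤ 0.5 → S = Δ/(Max+Min) = 56/(101+45) = 56/146 = 0.38356… → S = 38.4%
(the 1/255 factors cancel in S and H, so raw channel differences can be used)
Max is R' → H = 60 × (((G-B)/Δ) mod 6) = 60 × (((45-66)/56) mod 6)
  (-21)/56 = -0.375; negative, so add 6 → 5.625
  H = 60 × 5.625 = 337.5° → H = 337.5°
= HSL(337.5°, 38.4%, 28.6%)


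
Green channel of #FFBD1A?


Color: #FFBD1A
R = FF = 255
G = BD = 189
B = 1A = 26
Green = 189


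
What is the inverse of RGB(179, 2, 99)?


Invert: (255-R, 255-G, 255-B)
R: 255-179 = 76
G: 255-2 = 253
B: 255-99 = 156
= RGB(76, 253, 156)


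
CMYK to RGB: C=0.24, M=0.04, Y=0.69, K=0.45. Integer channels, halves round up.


R = 255 × (1-C) × (1-K) = 255 × 0.76 × 0.55 = 106.59 → 107
G = 255 × (1-M) × (1-K) = 255 × 0.96 × 0.55 = 134.64 → 135
B = 255 × (1-Y) × (1-K) = 255 × 0.31 × 0.55 = 43.4775 → 43
= RGB(107, 135, 43)


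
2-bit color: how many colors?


Colors = 2^bits = 2^2
= 4 colors


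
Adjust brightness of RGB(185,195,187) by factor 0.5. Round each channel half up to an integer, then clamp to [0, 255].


Multiply each channel by 0.5, round half up, clamp to [0, 255]
R: 185×0.5 = 92.5 → round → 93
G: 195×0.5 = 97.5 → round → 98
B: 187×0.5 = 93.5 → round → 94
= RGB(93, 98, 94)
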